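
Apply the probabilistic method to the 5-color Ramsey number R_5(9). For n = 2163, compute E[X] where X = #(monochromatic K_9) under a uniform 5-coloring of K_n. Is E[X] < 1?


E[X] = C(2163, 9) · 5^{1 − 36} = 2808716806866462450348390 · 5^{−35} = 2808716806866462450348390/2910383045673370361328125.
As a reduced fraction: E[X] = 561743361373292490069678/582076609134674072265625 ≈ 0.9650677.
Is E[X] < 1? YES.
Since E[X] < 1, there exists a 5-coloring of K_{2163} with no monochromatic K_9; hence R_5(9) > 2163.

E[X] = 561743361373292490069678/582076609134674072265625 ≈ 0.9650677; E[X] < 1, so R_5(9) > 2163.


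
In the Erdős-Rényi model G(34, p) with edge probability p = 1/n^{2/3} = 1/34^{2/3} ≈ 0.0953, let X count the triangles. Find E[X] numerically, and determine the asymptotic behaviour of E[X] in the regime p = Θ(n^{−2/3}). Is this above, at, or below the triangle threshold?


Number of potential triangles: C(34, 3) = 5984.
Each occurs with probability p³ ≈ (0.0953)³ ≈ 8.65052e-04.
By linearity: E[X] = C(34, 3)·p³ ≈ 5984 · 8.65052e-04 ≈ 5.176.
Since α = 2/3 < 1, p = c/n^{2/3} ≫ 1/n is above the triangle threshold p ~ 1/n. Asymptotically E[X] ~ (c³/6)·n^{3(1−α)} = (1³/6)·n^{1} → ∞; triangles are abundant w.h.p.

E[X] ≈ 5.176; in regime p = Θ(1/n^{2/3}) E[X] diverges (above the triangle threshold p ~ 1/n).


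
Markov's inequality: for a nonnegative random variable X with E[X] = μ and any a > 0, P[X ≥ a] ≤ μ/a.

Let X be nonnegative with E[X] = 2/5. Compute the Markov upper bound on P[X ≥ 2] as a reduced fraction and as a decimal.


μ = E[X] = 2/5, a = 2.
Markov: P[X ≥ 2] ≤ μ/a = (2/5)/2 = 1/5.
Numerically: ≈ 0.2000.
(Since a = 2 > μ = 0.4000, the bound 1/5 is < 1 and informative.)

P[X ≥ 2] ≤ 1/5 ≈ 0.2000.


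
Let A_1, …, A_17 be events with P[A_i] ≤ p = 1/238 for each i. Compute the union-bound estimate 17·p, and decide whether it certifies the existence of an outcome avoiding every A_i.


Union bound: P[∪_{i=1}^{17} A_i] ≤ Σ_i P[A_i] ≤ 17·p = 17·(1/238) = 1/14.
Numerically: 1/14 ≈ 0.071429.
Is 1/14 < 1? YES.
Since P[∪ A_i] ≤ 1/14 < 1, the complement has P[∩ A_i^c] ≥ 1 − 1/14 = 13/14 > 0, so some outcome avoids every A_i.

17·p = 1/14 ≈ 0.071429; existence CERTIFIED by the union bound.


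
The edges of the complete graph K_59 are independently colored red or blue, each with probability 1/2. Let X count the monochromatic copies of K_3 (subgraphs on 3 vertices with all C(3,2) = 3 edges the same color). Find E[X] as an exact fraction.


Let X = Σ_S X_S over the C(59, 3) = 32509 subsets S of size 3, where X_S = 1 if the K_3 on S is monochromatic.
For a fixed S, the K_3 on S has C(3, 2) = 3 edges. P[all 3 edges red] = (1/2)^3, and likewise for blue, so P[monochromatic] = 2·(1/2)^3 = 2^{1 − 3} = 1/4.
By linearity: E[X] = C(59, 3) · 2^{1 − 3} = 32509 · 1/4 = 32509/4.
Numerically: E[X] ≈ 8127.25000.

E[X] = C(59,3)·2^(1−C(3,2)) = 32509/4 ≈ 8127.25000.


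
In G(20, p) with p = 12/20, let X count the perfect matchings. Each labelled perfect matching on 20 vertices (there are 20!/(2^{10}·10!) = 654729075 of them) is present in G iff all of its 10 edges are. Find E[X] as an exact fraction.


K_20 has 20!/(2^{10}·10!) = 654729075 labelled perfect matchings.
For each such perfect matching H, let X_H = 1 if all 10 edges of H are present in G. Then P[X_H = 1] = p^{10} = (3/5)^{10} = 59049/9765625.
Summing the indicators: E[X] = Σ_H E[X_H] = 654729075 · p^{10} = 654729075 · 59049/9765625 = 1546443885987/390625.
Numerically: E[X] ≈ 3.9589e+06.

E[X] = 654729075 · (3/5)^{10} = 1546443885987/390625 ≈ 3.9589e+06.


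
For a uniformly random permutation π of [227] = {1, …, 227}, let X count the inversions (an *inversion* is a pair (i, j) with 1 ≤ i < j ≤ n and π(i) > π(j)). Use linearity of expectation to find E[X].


Write X = Σ X_I over the C(227, 2) = 25651 pairs i < j, with X_I the indicator of one inversion.
There are 25651 indicators.
For each fixed pair i < j, the values π(i) and π(j) are two distinct elements of {1, …, 227} in uniformly random order; by symmetry P[π(i) > π(j)] = 1/2.
By linearity: E[X] = 25651 · (1/2) = C(227, 2) · (1/2) = 25651/2 = 25651/2 ≈ 12825.500000.

E[X] = 25651/2 = 12825.500000.


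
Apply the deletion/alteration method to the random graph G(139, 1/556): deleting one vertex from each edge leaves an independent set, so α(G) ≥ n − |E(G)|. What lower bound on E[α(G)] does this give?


E[|E(G)|] = C(139, 2)·p = 9591 · (1/556) = 69/4.
E[α(G)] ≥ n − E[|E(G)|] = 139 − 69/4 = 487/4.
Numerically: ≈ 121.750000.
(This is only a lower bound; the true E[α(G)] may be larger.)

E[α(G)] ≥ 487/4 ≈ 121.750000.


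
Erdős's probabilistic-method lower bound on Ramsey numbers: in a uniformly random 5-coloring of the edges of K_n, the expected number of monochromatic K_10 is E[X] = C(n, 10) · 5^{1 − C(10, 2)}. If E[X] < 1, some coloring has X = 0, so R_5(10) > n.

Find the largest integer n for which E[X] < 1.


We need C(n, 10) · 5^{1 − 45} < 1, i.e. C(n, 10) < 5^{45 − 1} = 5684341886080801486968994140625.
Check values of n near the boundary:
  n = 5390: C(5390, 10) = 5655833965919099070255434039753; 5655833965919099070255434039753 < 5684341886080801486968994140625? YES
  n = 5391: C(5391, 10) = 5666344714787188828795213697883; 5666344714787188828795213697883 < 5684341886080801486968994140625? YES
  n = 5392: C(5392, 10) = 5676873040158402483252283957448; 5676873040158402483252283957448 < 5684341886080801486968994140625? YES
  n = 5393: C(5393, 10) = 5687418968154238267170642278008; 5687418968154238267170642278008 < 5684341886080801486968994140625? NO
The largest n with C(n, 10) < 5684341886080801486968994140625 is n = 5392 (where E[X] = 5676873040158402483252283957448/5684341886080801486968994140625 ≈ 0.998686). Hence R_5(10) > 5392, i.e. R_5(10) ≥ 5393.

Largest n = 5392; hence R_5(10) > 5392.


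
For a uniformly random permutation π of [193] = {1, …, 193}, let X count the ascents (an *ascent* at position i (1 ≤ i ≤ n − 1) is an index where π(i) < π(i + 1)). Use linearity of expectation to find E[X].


Write X = Σ X_I over i = 1, …, 192, with X_I the indicator of one ascent.
There are 192 indicators.
For each fixed i, the pair (π(i), π(i+1)) is a uniformly random ordered pair of distinct values from {1, …, 193}; by symmetry P[π(i) < π(i+1)] = 1/2.
By linearity: E[X] = 192 · (1/2) = (193 − 1) · (1/2) = 96 ≈ 96.000000.

E[X] = 96 = 96.000000.


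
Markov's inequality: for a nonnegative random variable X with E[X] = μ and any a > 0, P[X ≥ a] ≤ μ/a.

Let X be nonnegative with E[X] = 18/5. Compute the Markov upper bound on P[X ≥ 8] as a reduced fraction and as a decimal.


μ = E[X] = 18/5, a = 8.
Markov: P[X ≥ 8] ≤ μ/a = (18/5)/8 = 9/20.
Numerically: ≈ 0.450.
(Since a = 8 > μ = 3.600, the bound 9/20 is < 1 and informative.)

P[X ≥ 8] ≤ 9/20 ≈ 0.450.


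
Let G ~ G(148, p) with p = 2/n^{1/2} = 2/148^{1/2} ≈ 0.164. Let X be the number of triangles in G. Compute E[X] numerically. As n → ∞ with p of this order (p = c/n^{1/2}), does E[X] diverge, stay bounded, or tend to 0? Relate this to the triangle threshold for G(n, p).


Number of potential triangles: C(148, 3) = 529396.
Each occurs with probability p³ ≈ (0.164)³ ≈ 4.44322e-03.
By linearity: E[X] = C(148, 3)·p³ ≈ 529396 · 4.44322e-03 ≈ 2352.221.
Since α = 1/2 < 1, p = c/n^{1/2} ≫ 1/n is above the triangle threshold p ~ 1/n. Asymptotically E[X] ~ (c³/6)·n^{3(1−α)} = (2³/6)·n^{1.5} → ∞; triangles are abundant w.h.p.

E[X] ≈ 2352.221; in regime p = Θ(1/n^{1/2}) E[X] diverges (above the triangle threshold p ~ 1/n).


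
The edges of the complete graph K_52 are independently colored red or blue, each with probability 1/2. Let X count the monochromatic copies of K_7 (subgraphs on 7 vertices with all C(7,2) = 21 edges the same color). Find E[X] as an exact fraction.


Let X = Σ_S X_S over the C(52, 7) = 133784560 subsets S of size 7, where X_S = 1 if the K_7 on S is monochromatic.
For a fixed S, the K_7 on S has C(7, 2) = 21 edges. P[all 21 edges red] = (1/2)^21, and likewise for blue, so P[monochromatic] = 2·(1/2)^21 = 2^{1 − 21} = 1/1048576.
By linearity: E[X] = C(52, 7) · 2^{1 − 21} = 133784560 · 1/1048576 = 8361535/65536.
Numerically: E[X] ≈ 127.58690.

E[X] = C(52,7)·2^(1−C(7,2)) = 8361535/65536 ≈ 127.58690.


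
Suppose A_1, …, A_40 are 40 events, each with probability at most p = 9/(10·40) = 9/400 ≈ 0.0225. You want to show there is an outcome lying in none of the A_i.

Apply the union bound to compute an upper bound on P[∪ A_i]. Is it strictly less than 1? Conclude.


Union bound: P[∪_{i=1}^{40} A_i] ≤ Σ_i P[A_i] ≤ 40·p = 40·(9/400) = 9/10.
Numerically: 9/10 ≈ 0.9000.
Is 9/10 < 1? YES.
Since P[∪ A_i] ≤ 9/10 < 1, the complement has P[∩ A_i^c] ≥ 1 − 9/10 = 1/10 > 0, so some outcome avoids every A_i.

40·p = 9/10 ≈ 0.9000; existence CERTIFIED by the union bound.


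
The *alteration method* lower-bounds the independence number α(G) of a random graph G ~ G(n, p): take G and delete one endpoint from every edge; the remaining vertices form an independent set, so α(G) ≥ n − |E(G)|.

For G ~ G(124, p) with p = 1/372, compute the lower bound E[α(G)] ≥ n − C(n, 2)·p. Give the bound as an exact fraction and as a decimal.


E[|E(G)|] = C(124, 2)·p = 7626 · (1/372) = 41/2.
E[α(G)] ≥ n − E[|E(G)|] = 124 − 41/2 = 207/2.
Numerically: ≈ 103.5000.
(This is only a lower bound; the true E[α(G)] may be larger.)

E[α(G)] ≥ 207/2 ≈ 103.5000.


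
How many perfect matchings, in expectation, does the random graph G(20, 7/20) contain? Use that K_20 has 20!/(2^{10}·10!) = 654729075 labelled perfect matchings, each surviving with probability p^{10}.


K_20 has 20!/(2^{10}·10!) = 654729075 labelled perfect matchings.
For each such perfect matching H, let X_H = 1 if all 10 edges of H are present in G. Then P[X_H = 1] = p^{10} = (7/20)^{10} = 282475249/10240000000000.
By linearity: E[X] = Σ_H E[X_H] = 654729075 · p^{10} = 654729075 · 282475249/10240000000000 = 7397790339526587/409600000000.
Numerically: E[X] ≈ 1.806e+04.

E[X] = 654729075 · (7/20)^{10} = 7397790339526587/409600000000 ≈ 1.806e+04.


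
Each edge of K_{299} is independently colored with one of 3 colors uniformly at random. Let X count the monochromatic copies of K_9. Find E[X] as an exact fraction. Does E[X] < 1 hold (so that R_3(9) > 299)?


E[X] = C(299, 9) · 3^{1 − 36} = 46610674441390059 · 3^{−35} = 46610674441390059/50031545098999707.
As a reduced fraction: E[X] = 15536891480463353/16677181699666569 ≈ 0.932.
Is E[X] < 1? YES.
Since E[X] < 1, there exists a 3-coloring of K_{299} with no monochromatic K_9; hence R_3(9) > 299.

E[X] = 15536891480463353/16677181699666569 ≈ 0.932; E[X] < 1, so R_3(9) > 299.


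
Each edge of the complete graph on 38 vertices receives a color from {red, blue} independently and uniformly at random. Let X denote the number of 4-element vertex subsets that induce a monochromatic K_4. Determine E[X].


Let X = Σ_S X_S over the C(38, 4) = 73815 subsets S of size 4, where X_S = 1 if the K_4 on S is monochromatic.
For a fixed S, the K_4 on S has C(4, 2) = 6 edges. P[all 6 edges red] = (1/2)^6, and likewise for blue, so P[monochromatic] = 2·(1/2)^6 = 2^{1 − 6} = 1/32.
By linearity of expectation: E[X] = C(38, 4) · 2^{1 − 6} = 73815 · 1/32 = 73815/32.
Numerically: E[X] ≈ 2306.718750.

E[X] = C(38,4)·2^(1−C(4,2)) = 73815/32 ≈ 2306.718750.


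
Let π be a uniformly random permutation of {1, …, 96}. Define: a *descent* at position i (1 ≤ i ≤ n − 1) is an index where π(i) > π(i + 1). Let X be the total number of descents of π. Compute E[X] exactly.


Write X = Σ X_I over i = 1, …, 95, with X_I the indicator of one descent.
There are 95 indicators.
For each fixed i, the pair (π(i), π(i+1)) is a uniformly random ordered pair of distinct values from {1, …, 96}; by symmetry P[π(i) > π(i+1)] = 1/2.
By linearity: E[X] = 95 · (1/2) = (96 − 1) · (1/2) = 95/2 ≈ 47.500000.

E[X] = 95/2 = 47.500000.


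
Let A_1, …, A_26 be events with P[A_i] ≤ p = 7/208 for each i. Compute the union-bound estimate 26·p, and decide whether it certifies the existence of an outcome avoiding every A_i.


Union bound: P[∪_{i=1}^{26} A_i] ≤ Σ_i P[A_i] ≤ 26·p = 26·(7/208) = 7/8.
Numerically: 7/8 ≈ 0.87500.
Is 7/8 < 1? YES.
Since P[∪ A_i] ≤ 7/8 < 1, the complement has P[∩ A_i^c] ≥ 1 − 7/8 = 1/8 > 0, so some outcome avoids every A_i.

26·p = 7/8 ≈ 0.87500; existence CERTIFIED by the union bound.


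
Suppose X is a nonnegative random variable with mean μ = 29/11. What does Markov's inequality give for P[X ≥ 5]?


μ = E[X] = 29/11, a = 5.
Markov: P[X ≥ 5] ≤ μ/a = (29/11)/5 = 29/55.
Numerically: ≈ 0.527273.
(Since a = 5 > μ = 2.636364, the bound 29/55 is < 1 and informative.)

P[X ≥ 5] ≤ 29/55 ≈ 0.527273.


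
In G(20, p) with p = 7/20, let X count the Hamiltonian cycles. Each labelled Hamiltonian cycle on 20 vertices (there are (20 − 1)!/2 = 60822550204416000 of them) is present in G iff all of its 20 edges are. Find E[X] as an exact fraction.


K_20 has (20 − 1)!/2 = 60822550204416000 labelled Hamiltonian cycles.
For each such Hamiltonian cycle H, let X_H = 1 if all 20 edges of H are present in G. Then P[X_H = 1] = p^{20} = (7/20)^{20} = 79792266297612001/104857600000000000000000000.
By linearity: E[X] = Σ_H E[X_H] = 60822550204416000 · p^{20} = 60822550204416000 · 79792266297612001/104857600000000000000000000 = 1184855742873690605203907421/25600000000000000000.
Numerically: E[X] ≈ 4.6283e+07.

E[X] = 60822550204416000 · (7/20)^{20} = 1184855742873690605203907421/25600000000000000000 ≈ 4.6283e+07.


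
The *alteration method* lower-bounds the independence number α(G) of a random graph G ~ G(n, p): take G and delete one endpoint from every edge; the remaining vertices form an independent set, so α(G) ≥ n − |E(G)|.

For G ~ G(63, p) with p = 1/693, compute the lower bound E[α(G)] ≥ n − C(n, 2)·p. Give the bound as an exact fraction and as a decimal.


E[|E(G)|] = C(63, 2)·p = 1953 · (1/693) = 31/11.
E[α(G)] ≥ n − E[|E(G)|] = 63 − 31/11 = 662/11.
Numerically: ≈ 60.181818.
(This is only a lower bound; the true E[α(G)] may be larger.)

E[α(G)] ≥ 662/11 ≈ 60.181818.


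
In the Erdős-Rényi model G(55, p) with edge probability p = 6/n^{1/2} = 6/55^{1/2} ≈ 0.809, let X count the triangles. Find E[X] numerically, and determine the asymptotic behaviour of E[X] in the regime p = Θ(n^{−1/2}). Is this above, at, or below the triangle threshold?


Number of potential triangles: C(55, 3) = 26235.
Each occurs with probability p³ ≈ (0.809)³ ≈ 5.29553e-01.
By linearity: E[X] = C(55, 3)·p³ ≈ 26235 · 5.29553e-01 ≈ 13892.832.
Since α = 1/2 < 1, p = c/n^{1/2} ≫ 1/n is above the triangle threshold p ~ 1/n. Asymptotically E[X] ~ (c³/6)·n^{3(1−α)} = (6³/6)·n^{1.5} → ∞; triangles are abundant w.h.p.

E[X] ≈ 13892.832; in regime p = Θ(1/n^{1/2}) E[X] diverges (above the triangle threshold p ~ 1/n).


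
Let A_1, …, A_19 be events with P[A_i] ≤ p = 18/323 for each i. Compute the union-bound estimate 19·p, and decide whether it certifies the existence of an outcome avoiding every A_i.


Union bound: P[∪_{i=1}^{19} A_i] ≤ Σ_i P[A_i] ≤ 19·p = 19·(18/323) = 18/17.
Numerically: 18/17 ≈ 1.0588.
Is 18/17 < 1? NO.
Since the bound 18/17 is ≥ 1, the union bound is uninformative here; it does NOT by itself certify existence.

19·p = 18/17 ≈ 1.0588; existence NOT certified by the union bound.


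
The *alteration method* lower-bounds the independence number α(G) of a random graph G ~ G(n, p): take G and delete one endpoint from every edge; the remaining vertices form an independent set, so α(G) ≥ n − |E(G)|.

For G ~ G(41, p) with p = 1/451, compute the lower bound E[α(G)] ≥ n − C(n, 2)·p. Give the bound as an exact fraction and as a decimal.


E[|E(G)|] = C(41, 2)·p = 820 · (1/451) = 20/11.
E[α(G)] ≥ n − E[|E(G)|] = 41 − 20/11 = 431/11.
Numerically: ≈ 39.182.
(This is only a lower bound; the true E[α(G)] may be larger.)

E[α(G)] ≥ 431/11 ≈ 39.182.


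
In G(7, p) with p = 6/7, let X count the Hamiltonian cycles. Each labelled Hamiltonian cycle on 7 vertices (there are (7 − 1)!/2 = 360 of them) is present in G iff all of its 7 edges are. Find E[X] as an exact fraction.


K_7 has (7 − 1)!/2 = 360 labelled Hamiltonian cycles.
For each such Hamiltonian cycle H, let X_H = 1 if all 7 edges of H are present in G. Then P[X_H = 1] = p^{7} = (6/7)^{7} = 279936/823543.
By linearity of expectation: E[X] = Σ_H E[X_H] = 360 · p^{7} = 360 · 279936/823543 = 100776960/823543.
Numerically: E[X] ≈ 122.4.

E[X] = 360 · (6/7)^{7} = 100776960/823543 ≈ 122.4.


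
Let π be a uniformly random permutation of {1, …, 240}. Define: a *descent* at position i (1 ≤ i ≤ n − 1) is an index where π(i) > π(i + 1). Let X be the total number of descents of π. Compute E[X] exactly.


Write X = Σ X_I over i = 1, …, 239, with X_I the indicator of one descent.
There are 239 indicators.
For each fixed i, the pair (π(i), π(i+1)) is a uniformly random ordered pair of distinct values from {1, …, 240}; by symmetry P[π(i) > π(i+1)] = 1/2.
By linearity: E[X] = 239 · (1/2) = (240 − 1) · (1/2) = 239/2 ≈ 119.50000.

E[X] = 239/2 = 119.50000.


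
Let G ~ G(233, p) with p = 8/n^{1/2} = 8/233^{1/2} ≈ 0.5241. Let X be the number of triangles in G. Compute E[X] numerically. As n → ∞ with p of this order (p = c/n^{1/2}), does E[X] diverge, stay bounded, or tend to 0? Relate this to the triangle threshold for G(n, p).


Number of potential triangles: C(233, 3) = 2081156.
Each occurs with probability p³ ≈ (0.5241)³ ≈ 1.439581e-01.
By linearity: E[X] = C(233, 3)·p³ ≈ 2081156 · 1.439581e-01 ≈ 299599.2452.
Since α = 1/2 < 1, p = c/n^{1/2} ≫ 1/n is above the triangle threshold p ~ 1/n. Asymptotically E[X] ~ (c³/6)·n^{3(1−α)} = (8³/6)·n^{1.5} → ∞; triangles are abundant w.h.p.

E[X] ≈ 299599.2452; in regime p = Θ(1/n^{1/2}) E[X] diverges (above the triangle threshold p ~ 1/n).


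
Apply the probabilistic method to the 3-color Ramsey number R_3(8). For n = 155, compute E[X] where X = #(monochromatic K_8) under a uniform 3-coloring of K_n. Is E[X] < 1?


E[X] = C(155, 8) · 3^{1 − 28} = 6876747915675 · 3^{−27} = 6876747915675/7625597484987.
As a reduced fraction: E[X] = 2292249305225/2541865828329 ≈ 0.9018.
Is E[X] < 1? YES.
Since E[X] < 1, there exists a 3-coloring of K_{155} with no monochromatic K_8; hence R_3(8) > 155.

E[X] = 2292249305225/2541865828329 ≈ 0.9018; E[X] < 1, so R_3(8) > 155.


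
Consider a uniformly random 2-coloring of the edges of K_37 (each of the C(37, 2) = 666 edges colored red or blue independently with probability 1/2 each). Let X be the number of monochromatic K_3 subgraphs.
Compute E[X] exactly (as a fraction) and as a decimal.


Let X = Σ_S X_S over the C(37, 3) = 7770 subsets S of size 3, where X_S = 1 if the K_3 on S is monochromatic.
For a fixed S, the K_3 on S has C(3, 2) = 3 edges. P[all 3 edges red] = (1/2)^3, and likewise for blue, so P[monochromatic] = 2·(1/2)^3 = 2^{1 − 3} = 1/4.
By linearity of expectation: E[X] = C(37, 3) · 2^{1 − 3} = 7770 · 1/4 = 3885/2.
Numerically: E[X] ≈ 1942.5000.

E[X] = C(37,3)·2^(1−C(3,2)) = 3885/2 ≈ 1942.5000.


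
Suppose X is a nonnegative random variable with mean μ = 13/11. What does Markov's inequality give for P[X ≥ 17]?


μ = E[X] = 13/11, a = 17.
Markov: P[X ≥ 17] ≤ μ/a = (13/11)/17 = 13/187.
Numerically: ≈ 0.070.
(Since a = 17 > μ = 1.182, the bound 13/187 is < 1 and informative.)

P[X ≥ 17] ≤ 13/187 ≈ 0.070.


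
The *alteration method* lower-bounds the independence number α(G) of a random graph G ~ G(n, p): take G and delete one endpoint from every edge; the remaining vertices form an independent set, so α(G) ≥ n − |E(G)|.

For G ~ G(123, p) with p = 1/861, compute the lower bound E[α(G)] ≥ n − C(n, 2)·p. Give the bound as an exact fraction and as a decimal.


E[|E(G)|] = C(123, 2)·p = 7503 · (1/861) = 61/7.
E[α(G)] ≥ n − E[|E(G)|] = 123 − 61/7 = 800/7.
Numerically: ≈ 114.285714.
(This is only a lower bound; the true E[α(G)] may be larger.)

E[α(G)] ≥ 800/7 ≈ 114.285714.


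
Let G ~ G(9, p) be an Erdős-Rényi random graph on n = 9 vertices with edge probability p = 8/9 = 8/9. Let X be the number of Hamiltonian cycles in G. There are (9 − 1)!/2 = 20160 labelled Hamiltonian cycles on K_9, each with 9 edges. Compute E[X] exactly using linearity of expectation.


K_9 has (9 − 1)!/2 = 20160 labelled Hamiltonian cycles.
For each such Hamiltonian cycle H, let X_H = 1 if all 9 edges of H are present in G. Then P[X_H = 1] = p^{9} = (8/9)^{9} = 134217728/387420489.
By linearity: E[X] = Σ_H E[X_H] = 20160 · p^{9} = 20160 · 134217728/387420489 = 300647710720/43046721.
Numerically: E[X] ≈ 6984.

E[X] = 20160 · (8/9)^{9} = 300647710720/43046721 ≈ 6984.


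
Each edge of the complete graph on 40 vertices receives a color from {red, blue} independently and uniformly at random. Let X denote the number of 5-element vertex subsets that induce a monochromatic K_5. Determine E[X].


Let X = Σ_S X_S over the C(40, 5) = 658008 subsets S of size 5, where X_S = 1 if the K_5 on S is monochromatic.
For a fixed S, the K_5 on S has C(5, 2) = 10 edges. P[all 10 edges red] = (1/2)^10, and likewise for blue, so P[monochromatic] = 2·(1/2)^10 = 2^{1 − 10} = 1/512.
Summing: E[X] = C(40, 5) · 2^{1 − 10} = 658008 · 1/512 = 82251/64.
Numerically: E[X] ≈ 1285.17188.

E[X] = C(40,5)·2^(1−C(5,2)) = 82251/64 ≈ 1285.17188.


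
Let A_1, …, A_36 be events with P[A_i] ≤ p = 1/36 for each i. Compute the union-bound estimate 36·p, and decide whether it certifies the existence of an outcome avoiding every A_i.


Union bound: P[∪_{i=1}^{36} A_i] ≤ Σ_i P[A_i] ≤ 36·p = 36·(1/36) = 1.
Numerically: 1 ≈ 1.0000.
Is 1 < 1? NO.
Since the bound 1 is ≥ 1, the union bound is uninformative here; it does NOT by itself certify existence.

36·p = 1 ≈ 1.0000; existence NOT certified by the union bound.


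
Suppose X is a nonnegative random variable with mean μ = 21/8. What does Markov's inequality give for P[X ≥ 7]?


μ = E[X] = 21/8, a = 7.
Markov: P[X ≥ 7] ≤ μ/a = (21/8)/7 = 3/8.
Numerically: ≈ 0.37500.
(Since a = 7 > μ = 2.62500, the bound 3/8 is < 1 and informative.)

P[X ≥ 7] ≤ 3/8 ≈ 0.37500.


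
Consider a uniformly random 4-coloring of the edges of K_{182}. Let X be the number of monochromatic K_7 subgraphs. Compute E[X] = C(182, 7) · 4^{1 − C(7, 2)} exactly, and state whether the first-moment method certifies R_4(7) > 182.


E[X] = C(182, 7) · 4^{1 − 21} = 1167752750736 · 4^{−20} = 1167752750736/1099511627776.
As a reduced fraction: E[X] = 72984546921/68719476736 ≈ 1.06206.
Is E[X] < 1? NO.
Since E[X] ≥ 1, the first-moment bound is inconclusive at n = 182; it does NOT by itself certify R_4(7) > 182.

E[X] = 72984546921/68719476736 ≈ 1.06206; E[X] ≥ 1; first-moment method inconclusive here.


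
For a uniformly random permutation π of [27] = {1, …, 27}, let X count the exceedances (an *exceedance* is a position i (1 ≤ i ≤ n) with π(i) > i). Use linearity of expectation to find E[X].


Write X = Σ_{i=1}^{27} X_i, where X_i = 1_{π(i) > i}.
For each fixed i, π(i) is uniform over {1, …, 27} (marginal of a uniform permutation), so P[π(i) > i] = (n − i)/n. Summing: Σ_{i=1}^{27} (n − i)/n = (0 + 1 + … + 26)/27 = 27(27 − 1)/(2·27) = (27 − 1)/2.
Hence E[X] = Σ_{i=1}^{27} (27 − i)/27 = 13 ≈ 13.00000.

E[X] = 13 = 13.00000.


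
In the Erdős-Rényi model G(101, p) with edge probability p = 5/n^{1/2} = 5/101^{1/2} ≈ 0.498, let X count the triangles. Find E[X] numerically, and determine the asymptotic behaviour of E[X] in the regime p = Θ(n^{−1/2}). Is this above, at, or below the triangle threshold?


Number of potential triangles: C(101, 3) = 166650.
Each occurs with probability p³ ≈ (0.498)³ ≈ 1.23148e-01.
By linearity: E[X] = C(101, 3)·p³ ≈ 166650 · 1.23148e-01 ≈ 20522.642.
Since α = 1/2 < 1, p = c/n^{1/2} ≫ 1/n is above the triangle threshold p ~ 1/n. Asymptotically E[X] ~ (c³/6)·n^{3(1−α)} = (5³/6)·n^{1.5} → ∞; triangles are abundant w.h.p.

E[X] ≈ 20522.642; in regime p = Θ(1/n^{1/2}) E[X] diverges (above the triangle threshold p ~ 1/n).


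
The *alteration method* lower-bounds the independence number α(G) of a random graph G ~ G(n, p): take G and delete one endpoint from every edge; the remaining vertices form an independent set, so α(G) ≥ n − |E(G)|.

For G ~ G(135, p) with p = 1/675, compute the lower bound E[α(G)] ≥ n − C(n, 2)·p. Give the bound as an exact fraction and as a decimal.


E[|E(G)|] = C(135, 2)·p = 9045 · (1/675) = 67/5.
E[α(G)] ≥ n − E[|E(G)|] = 135 − 67/5 = 608/5.
Numerically: ≈ 121.600000.
(This is only a lower bound; the true E[α(G)] may be larger.)

E[α(G)] ≥ 608/5 ≈ 121.600000.


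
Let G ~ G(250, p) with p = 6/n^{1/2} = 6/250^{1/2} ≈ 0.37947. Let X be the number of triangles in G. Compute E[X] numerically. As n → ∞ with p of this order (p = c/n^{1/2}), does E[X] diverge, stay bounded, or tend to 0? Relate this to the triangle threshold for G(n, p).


Number of potential triangles: C(250, 3) = 2573000.
Each occurs with probability p³ ≈ (0.37947)³ ≈ 5.4644158e-02.
By linearity: E[X] = C(250, 3)·p³ ≈ 2573000 · 5.4644158e-02 ≈ 140599.41845.
Since α = 1/2 < 1, p = c/n^{1/2} ≫ 1/n is above the triangle threshold p ~ 1/n. Asymptotically E[X] ~ (c³/6)·n^{3(1−α)} = (6³/6)·n^{1.5} → ∞; triangles are abundant w.h.p.

E[X] ≈ 140599.41845; in regime p = Θ(1/n^{1/2}) E[X] diverges (above the triangle threshold p ~ 1/n).


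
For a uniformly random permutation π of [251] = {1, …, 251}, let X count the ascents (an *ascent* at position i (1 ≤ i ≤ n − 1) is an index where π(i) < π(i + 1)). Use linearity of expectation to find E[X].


Write X = Σ X_I over i = 1, …, 250, with X_I the indicator of one ascent.
There are 250 indicators.
For each fixed i, the pair (π(i), π(i+1)) is a uniformly random ordered pair of distinct values from {1, …, 251}; by symmetry P[π(i) < π(i+1)] = 1/2.
By linearity: E[X] = 250 · (1/2) = (251 − 1) · (1/2) = 125 ≈ 125.0000.

E[X] = 125 = 125.0000.


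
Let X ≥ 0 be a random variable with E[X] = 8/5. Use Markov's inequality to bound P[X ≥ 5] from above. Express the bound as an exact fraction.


μ = E[X] = 8/5, a = 5.
Markov: P[X ≥ 5] ≤ μ/a = (8/5)/5 = 8/25.
Numerically: ≈ 0.3200.
(Since a = 5 > μ = 1.6000, the bound 8/25 is < 1 and informative.)

P[X ≥ 5] ≤ 8/25 ≈ 0.3200.


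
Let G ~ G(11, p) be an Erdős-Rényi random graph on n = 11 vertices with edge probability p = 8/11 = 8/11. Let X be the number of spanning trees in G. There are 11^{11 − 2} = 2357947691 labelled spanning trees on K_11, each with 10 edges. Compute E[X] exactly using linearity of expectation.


K_11 has 11^{11 − 2} = 2357947691 labelled spanning trees.
For each such spanning tree H, let X_H = 1 if all 10 edges of H are present in G. Then P[X_H = 1] = p^{10} = (8/11)^{10} = 1073741824/25937424601.
By linearity of expectation: E[X] = Σ_H E[X_H] = 2357947691 · p^{10} = 2357947691 · 1073741824/25937424601 = 1073741824/11.
Numerically: E[X] ≈ 9.7613e+07.

E[X] = 2357947691 · (8/11)^{10} = 1073741824/11 ≈ 9.7613e+07.


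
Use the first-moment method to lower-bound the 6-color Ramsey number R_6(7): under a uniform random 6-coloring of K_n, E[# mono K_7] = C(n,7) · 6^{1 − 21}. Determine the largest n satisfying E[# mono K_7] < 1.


We need C(n, 7) · 6^{1 − 21} < 1, i.e. C(n, 7) < 6^{21 − 1} = 3656158440062976.
Check values of n near the boundary:
  n = 563: C(563, 7) = 3426622515769596; 3426622515769596 < 3656158440062976? YES
  n = 564: C(564, 7) = 3469685994423792; 3469685994423792 < 3656158440062976? YES
  n = 565: C(565, 7) = 3513212521235560; 3513212521235560 < 3656158440062976? YES
  n = 566: C(566, 7) = 3557206237959440; 3557206237959440 < 3656158440062976? YES
  n = 567: C(567, 7) = 3601671315933933; 3601671315933933 < 3656158440062976? YES
  n = 568: C(568, 7) = 3646611956239704; 3646611956239704 < 3656158440062976? YES
  n = 569: C(569, 7) = 3692032389858348; 3692032389858348 < 3656158440062976? NO
  n = 570: C(570, 7) = 3737936877831720; 3737936877831720 < 3656158440062976? NO
The largest n with C(n, 7) < 3656158440062976 is n = 568 (where E[X] = 16882462760369/16926659444736 ≈ 0.9974). Hence R_6(7) > 568, i.e. R_6(7) ≥ 569.

Largest n = 568; hence R_6(7) > 568.


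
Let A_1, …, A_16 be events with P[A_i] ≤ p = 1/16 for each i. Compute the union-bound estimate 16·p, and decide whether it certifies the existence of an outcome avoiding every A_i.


Union bound: P[∪_{i=1}^{16} A_i] ≤ Σ_i P[A_i] ≤ 16·p = 16·(1/16) = 1.
Numerically: 1 ≈ 1.0000000.
Is 1 < 1? NO.
Since the bound 1 is ≥ 1, the union bound is uninformative here; it does NOT by itself certify existence.

16·p = 1 ≈ 1.0000000; existence NOT certified by the union bound.


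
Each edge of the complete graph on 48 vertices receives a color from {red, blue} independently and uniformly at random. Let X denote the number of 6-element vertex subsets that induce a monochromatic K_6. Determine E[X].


Let X = Σ_S X_S over the C(48, 6) = 12271512 subsets S of size 6, where X_S = 1 if the K_6 on S is monochromatic.
For a fixed S, the K_6 on S has C(6, 2) = 15 edges. P[all 15 edges red] = (1/2)^15, and likewise for blue, so P[monochromatic] = 2·(1/2)^15 = 2^{1 − 15} = 1/16384.
By linearity of expectation: E[X] = C(48, 6) · 2^{1 − 15} = 12271512 · 1/16384 = 1533939/2048.
Numerically: E[X] ≈ 748.99365.

E[X] = C(48,6)·2^(1−C(6,2)) = 1533939/2048 ≈ 748.99365.


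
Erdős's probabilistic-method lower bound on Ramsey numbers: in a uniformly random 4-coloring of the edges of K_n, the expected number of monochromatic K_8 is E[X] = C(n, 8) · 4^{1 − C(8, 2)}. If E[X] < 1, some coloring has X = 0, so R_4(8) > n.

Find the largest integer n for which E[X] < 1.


We need C(n, 8) · 4^{1 − 28} < 1, i.e. C(n, 8) < 4^{28 − 1} = 18014398509481984.
Check values of n near the boundary:
  n = 404: C(404, 8) = 16415071523485570; 16415071523485570 < 18014398509481984? YES
  n = 405: C(405, 8) = 16745853821188050; 16745853821188050 < 18014398509481984? YES
  n = 406: C(406, 8) = 17082453897995850; 17082453897995850 < 18014398509481984? YES
  n = 407: C(407, 8) = 17424959239309050; 17424959239309050 < 18014398509481984? YES
  n = 408: C(408, 8) = 17773458424095231; 17773458424095231 < 18014398509481984? YES
  n = 409: C(409, 8) = 18128041135797879; 18128041135797879 < 18014398509481984? NO
  n = 410: C(410, 8) = 18488798173326195; 18488798173326195 < 18014398509481984? NO
The largest n with C(n, 8) < 18014398509481984 is n = 408 (where E[X] = 17773458424095231/18014398509481984 ≈ 0.987). Hence R_4(8) > 408, i.e. R_4(8) ≥ 409.

Largest n = 408; hence R_4(8) > 408.


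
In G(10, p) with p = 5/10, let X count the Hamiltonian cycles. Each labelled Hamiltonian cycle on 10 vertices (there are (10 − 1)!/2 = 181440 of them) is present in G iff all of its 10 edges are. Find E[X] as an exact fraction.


K_10 has (10 − 1)!/2 = 181440 labelled Hamiltonian cycles.
For each such Hamiltonian cycle H, let X_H = 1 if all 10 edges of H are present in G. Then P[X_H = 1] = p^{10} = (1/2)^{10} = 1/1024.
By linearity of expectation: E[X] = Σ_H E[X_H] = 181440 · p^{10} = 181440 · 1/1024 = 2835/16.
Numerically: E[X] ≈ 177.

E[X] = 181440 · (1/2)^{10} = 2835/16 ≈ 177.


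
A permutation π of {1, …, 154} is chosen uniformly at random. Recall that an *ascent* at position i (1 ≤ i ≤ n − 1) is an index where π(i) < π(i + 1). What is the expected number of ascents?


Write X = Σ X_I over i = 1, …, 153, with X_I the indicator of one ascent.
There are 153 indicators.
For each fixed i, the pair (π(i), π(i+1)) is a uniformly random ordered pair of distinct values from {1, …, 154}; by symmetry P[π(i) < π(i+1)] = 1/2.
By linearity: E[X] = 153 · (1/2) = (154 − 1) · (1/2) = 153/2 ≈ 76.5000.

E[X] = 153/2 = 76.5000.


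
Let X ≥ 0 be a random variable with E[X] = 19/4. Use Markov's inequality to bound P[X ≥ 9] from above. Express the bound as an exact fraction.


μ = E[X] = 19/4, a = 9.
Markov: P[X ≥ 9] ≤ μ/a = (19/4)/9 = 19/36.
Numerically: ≈ 0.527778.
(Since a = 9 > μ = 4.750000, the bound 19/36 is < 1 and informative.)

P[X ≥ 9] ≤ 19/36 ≈ 0.527778.


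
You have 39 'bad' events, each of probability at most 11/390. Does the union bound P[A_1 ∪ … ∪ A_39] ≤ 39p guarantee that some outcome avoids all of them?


Union bound: P[∪_{i=1}^{39} A_i] ≤ Σ_i P[A_i] ≤ 39·p = 39·(11/390) = 11/10.
Numerically: 11/10 ≈ 1.1000000.
Is 11/10 < 1? NO.
Since the bound 11/10 is ≥ 1, the union bound is uninformative here; it does NOT by itself certify existence.

39·p = 11/10 ≈ 1.1000000; existence NOT certified by the union bound.


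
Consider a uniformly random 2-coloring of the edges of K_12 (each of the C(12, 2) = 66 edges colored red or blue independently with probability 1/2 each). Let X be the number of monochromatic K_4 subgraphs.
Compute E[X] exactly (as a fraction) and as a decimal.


Let X = Σ_S X_S over the C(12, 4) = 495 subsets S of size 4, where X_S = 1 if the K_4 on S is monochromatic.
For a fixed S, the K_4 on S has C(4, 2) = 6 edges. P[all 6 edges red] = (1/2)^6, and likewise for blue, so P[monochromatic] = 2·(1/2)^6 = 2^{1 − 6} = 1/32.
Summing: E[X] = C(12, 4) · 2^{1 − 6} = 495 · 1/32 = 495/32.
Numerically: E[X] ≈ 15.4688.

E[X] = C(12,4)·2^(1−C(4,2)) = 495/32 ≈ 15.4688.


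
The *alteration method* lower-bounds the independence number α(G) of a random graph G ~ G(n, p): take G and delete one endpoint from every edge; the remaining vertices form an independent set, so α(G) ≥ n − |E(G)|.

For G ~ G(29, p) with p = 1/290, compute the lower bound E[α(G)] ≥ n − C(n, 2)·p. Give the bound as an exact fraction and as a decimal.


E[|E(G)|] = C(29, 2)·p = 406 · (1/290) = 7/5.
E[α(G)] ≥ n − E[|E(G)|] = 29 − 7/5 = 138/5.
Numerically: ≈ 27.600.
(This is only a lower bound; the true E[α(G)] may be larger.)

E[α(G)] ≥ 138/5 ≈ 27.600.


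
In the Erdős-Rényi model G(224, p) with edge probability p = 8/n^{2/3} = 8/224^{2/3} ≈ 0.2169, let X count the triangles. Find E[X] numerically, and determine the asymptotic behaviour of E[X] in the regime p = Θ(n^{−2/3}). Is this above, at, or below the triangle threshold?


Number of potential triangles: C(224, 3) = 1848224.
Each occurs with probability p³ ≈ (0.2169)³ ≈ 1.020408e-02.
By linearity: E[X] = C(224, 3)·p³ ≈ 1848224 · 1.020408e-02 ≈ 18859.4286.
Since α = 2/3 < 1, p = c/n^{2/3} ≫ 1/n is above the triangle threshold p ~ 1/n. Asymptotically E[X] ~ (c³/6)·n^{3(1−α)} = (8³/6)·n^{1} → ∞; triangles are abundant w.h.p.

E[X] ≈ 18859.4286; in regime p = Θ(1/n^{2/3}) E[X] diverges (above the triangle threshold p ~ 1/n).


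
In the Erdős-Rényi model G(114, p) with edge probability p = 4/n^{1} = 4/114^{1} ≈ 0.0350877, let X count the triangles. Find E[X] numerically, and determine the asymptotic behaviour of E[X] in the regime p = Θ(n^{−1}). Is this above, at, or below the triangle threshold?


Number of potential triangles: C(114, 3) = 240464.
Each occurs with probability p³ ≈ (0.0350877)³ ≈ 4.31981770e-05.
By linearity: E[X] = C(114, 3)·p³ ≈ 240464 · 4.31981770e-05 ≈ 10.387606.
Here α = 1, so p = 4/n is exactly at the triangle threshold p ~ 1/n. Asymptotically E[X] → c³/6 = 4³/6 = 32/3 ≈ 10.666667, a bounded constant. In this regime the triangle count is asymptotically Poisson(c³/6).

E[X] ≈ 10.387606; in regime p = Θ(1/n^{1}) E[X] stays bounded (at the triangle threshold p ~ 1/n).


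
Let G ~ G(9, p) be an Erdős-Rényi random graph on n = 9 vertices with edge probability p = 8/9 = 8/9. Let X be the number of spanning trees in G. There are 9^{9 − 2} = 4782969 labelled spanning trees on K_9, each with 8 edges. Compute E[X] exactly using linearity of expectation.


K_9 has 9^{9 − 2} = 4782969 labelled spanning trees.
For each such spanning tree H, let X_H = 1 if all 8 edges of H are present in G. Then P[X_H = 1] = p^{8} = (8/9)^{8} = 16777216/43046721.
By linearity of expectation: E[X] = Σ_H E[X_H] = 4782969 · p^{8} = 4782969 · 16777216/43046721 = 16777216/9.
Numerically: E[X] ≈ 1.8641e+06.

E[X] = 4782969 · (8/9)^{8} = 16777216/9 ≈ 1.8641e+06.


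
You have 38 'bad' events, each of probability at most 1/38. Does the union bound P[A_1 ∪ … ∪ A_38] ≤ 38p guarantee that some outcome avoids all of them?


Union bound: P[∪_{i=1}^{38} A_i] ≤ Σ_i P[A_i] ≤ 38·p = 38·(1/38) = 1.
Numerically: 1 ≈ 1.0000.
Is 1 < 1? NO.
Since the bound 1 is ≥ 1, the union bound is uninformative here; it does NOT by itself certify existence.

38·p = 1 ≈ 1.0000; existence NOT certified by the union bound.


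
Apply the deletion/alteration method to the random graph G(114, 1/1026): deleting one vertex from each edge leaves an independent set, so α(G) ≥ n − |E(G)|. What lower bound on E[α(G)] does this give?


E[|E(G)|] = C(114, 2)·p = 6441 · (1/1026) = 113/18.
E[α(G)] ≥ n − E[|E(G)|] = 114 − 113/18 = 1939/18.
Numerically: ≈ 107.72222.
(This is only a lower bound; the true E[α(G)] may be larger.)

E[α(G)] ≥ 1939/18 ≈ 107.72222.


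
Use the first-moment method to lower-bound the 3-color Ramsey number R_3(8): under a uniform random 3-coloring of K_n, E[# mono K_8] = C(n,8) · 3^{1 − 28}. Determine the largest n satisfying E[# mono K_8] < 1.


We need C(n, 8) · 3^{1 − 28} < 1, i.e. C(n, 8) < 3^{28 − 1} = 7625597484987.
Check values of n near the boundary:
  n = 152: C(152, 8) = 5859727868575; 5859727868575 < 7625597484987? YES
  n = 153: C(153, 8) = 6183023199255; 6183023199255 < 7625597484987? YES
  n = 154: C(154, 8) = 6521818990995; 6521818990995 < 7625597484987? YES
  n = 155: C(155, 8) = 6876747915675; 6876747915675 < 7625597484987? YES
  n = 156: C(156, 8) = 7248464019225; 7248464019225 < 7625597484987? YES
  n = 157: C(157, 8) = 7637643295425; 7637643295425 < 7625597484987? NO
  n = 158: C(158, 8) = 8044984271181; 8044984271181 < 7625597484987? NO
The largest n with C(n, 8) < 7625597484987 is n = 156 (where E[X] = 805384891025/847288609443 ≈ 0.95054). Hence R_3(8) > 156, i.e. R_3(8) ≥ 157.

Largest n = 156; hence R_3(8) > 156.


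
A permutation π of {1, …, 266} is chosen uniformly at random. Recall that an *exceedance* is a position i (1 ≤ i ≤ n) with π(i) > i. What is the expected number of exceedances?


Write X = Σ_{i=1}^{266} X_i, where X_i = 1_{π(i) > i}.
For each fixed i, π(i) is uniform over {1, …, 266} (marginal of a uniform permutation), so P[π(i) > i] = (n − i)/n. Summing: Σ_{i=1}^{266} (n − i)/n = (0 + 1 + … + 265)/266 = 266(266 − 1)/(2·266) = (266 − 1)/2.
Hence E[X] = Σ_{i=1}^{266} (266 − i)/266 = 265/2 ≈ 132.500.

E[X] = 265/2 = 132.500.


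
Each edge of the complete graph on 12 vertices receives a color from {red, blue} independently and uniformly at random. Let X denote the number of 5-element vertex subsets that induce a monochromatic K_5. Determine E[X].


Let X = Σ_S X_S over the C(12, 5) = 792 subsets S of size 5, where X_S = 1 if the K_5 on S is monochromatic.
For a fixed S, the K_5 on S has C(5, 2) = 10 edges. P[all 10 edges red] = (1/2)^10, and likewise for blue, so P[monochromatic] = 2·(1/2)^10 = 2^{1 − 10} = 1/512.
Summing: E[X] = C(12, 5) · 2^{1 − 10} = 792 · 1/512 = 99/64.
Numerically: E[X] ≈ 1.547.

E[X] = C(12,5)·2^(1−C(5,2)) = 99/64 ≈ 1.547.


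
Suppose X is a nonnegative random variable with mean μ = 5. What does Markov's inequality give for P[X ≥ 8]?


μ = E[X] = 5, a = 8.
Markov: P[X ≥ 8] ≤ μ/a = (5)/8 = 5/8.
Numerically: ≈ 0.625000.
(Since a = 8 > μ = 5.000000, the bound 5/8 is < 1 and informative.)

P[X ≥ 8] ≤ 5/8 ≈ 0.625000.
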